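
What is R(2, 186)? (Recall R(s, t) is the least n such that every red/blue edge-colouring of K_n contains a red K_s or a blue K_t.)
R(2, 186) = 186

R(2, k) = k for all k ≥ 2: in a 2-colouring of K_k, either some edge is red (a red K_2) or all edges are blue (a blue K_k). And K_{185} coloured all-blue has no blue K_186, so R(2, 186) > 185. Hence R(2, 186) = 186.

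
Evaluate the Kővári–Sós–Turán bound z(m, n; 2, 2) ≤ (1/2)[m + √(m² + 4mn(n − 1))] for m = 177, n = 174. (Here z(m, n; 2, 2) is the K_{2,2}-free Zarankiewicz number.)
z(177, 174; 2, 2) ≤ (1/2)[177 + √(177² + 4·177·174·173)] = (1/2)[177 + √21343545] = 2398.4537

Kővári–Sós–Turán: let r_1, ..., r_177 be the row sums and z = Σ r_i the total number of 1s. Each pair of columns can share at most one row with both entries 1 (else a 2×2 all-ones block appears), so Σ_i C(r_i, 2) ≤ C(174, 2) = 15051. By convexity Σ_i C(r_i, 2) ≥ 177·C(z/177, 2) = z(z − 177)/(2·177), giving z² − 177z − 177·174·173 ≤ 0 and hence z ≤ (1/2)[177 + √(31329 + 4·5328054)] = (1/2)[177 + √21343545] ≈ (1/2)(177 + 4619.9075) = 2398.4537.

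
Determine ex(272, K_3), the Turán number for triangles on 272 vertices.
ex(272, K_3) = ⌊272^2/4⌋ = 18496

Mantel (1907): a triangle-free graph on n vertices has at most ⌊n^2/4⌋ edges, with equality for the complete bipartite graph K_{⌊n/2⌋, ⌈n/2⌉}. For n = 272: ⌊272^2/4⌋ = ⌊73984/4⌋ = 18496. The extremal graph is K_{136, 136}, which has 136·136 = 18496 edges.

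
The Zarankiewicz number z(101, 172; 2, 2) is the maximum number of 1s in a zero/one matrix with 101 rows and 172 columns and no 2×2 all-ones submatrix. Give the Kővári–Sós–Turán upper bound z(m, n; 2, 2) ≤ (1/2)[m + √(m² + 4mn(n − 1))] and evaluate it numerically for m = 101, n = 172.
z(101, 172; 2, 2) ≤ (1/2)[101 + √(101² + 4·101·172·171)] = (1/2)[101 + √11892649] = 1774.786

Kővári–Sós–Turán: let r_1, ..., r_101 be the row sums and z = Σ r_i the total number of 1s. Each pair of columns can share at most one row with both entries 1 (else a 2×2 all-ones block appears), so Σ_i C(r_i, 2) ≤ C(172, 2) = 14706. By convexity Σ_i C(r_i, 2) ≥ 101·C(z/101, 2) = z(z − 101)/(2·101), giving z² − 101z − 101·172·171 ≤ 0 and hence z ≤ (1/2)[101 + √(10201 + 4·2970612)] = (1/2)[101 + √11892649] ≈ (1/2)(101 + 3448.572) = 1774.786.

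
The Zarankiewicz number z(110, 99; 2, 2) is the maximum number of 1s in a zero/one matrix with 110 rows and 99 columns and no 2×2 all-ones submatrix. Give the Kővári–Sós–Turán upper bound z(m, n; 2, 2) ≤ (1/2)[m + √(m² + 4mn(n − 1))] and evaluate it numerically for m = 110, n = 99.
z(110, 99; 2, 2) ≤ (1/2)[110 + √(110² + 4·110·99·98)] = (1/2)[110 + √4280980] = 1089.5265

Kővári–Sós–Turán: let r_1, ..., r_110 be the row sums and z = Σ r_i the total number of 1s. Each pair of columns can share at most one row with both entries 1 (else a 2×2 all-ones block appears), so Σ_i C(r_i, 2) ≤ C(99, 2) = 4851. By convexity Σ_i C(r_i, 2) ≥ 110·C(z/110, 2) = z(z − 110)/(2·110), giving z² − 110z − 110·99·98 ≤ 0 and hence z ≤ (1/2)[110 + √(12100 + 4·1067220)] = (1/2)[110 + √4280980] ≈ (1/2)(110 + 2069.0529) = 1089.5265.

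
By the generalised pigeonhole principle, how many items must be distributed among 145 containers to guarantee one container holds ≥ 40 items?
n = (40 − 1)·145 + 1 = 5656

By the generalised pigeonhole principle, to guarantee some box contains ≥ r objects we need more than (r − 1) · k objects total. Threshold: n = (r − 1) · k + 1. With r = 40 and k = 145: n = 39 · 145 + 1 = 5655 + 1 = 5656. For n = 5655 = 39 · 145, we can put exactly 39 objects in every box, avoiding 40 in any single one — so 5656 is tight.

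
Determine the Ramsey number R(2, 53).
R(2, 53) = 53

R(2, k) = k for all k ≥ 2: in a 2-colouring of K_k, either some edge is red (a red K_2) or all edges are blue (a blue K_k). And K_{52} coloured all-blue has no blue K_53, so R(2, 53) > 52. Hence R(2, 53) = 53.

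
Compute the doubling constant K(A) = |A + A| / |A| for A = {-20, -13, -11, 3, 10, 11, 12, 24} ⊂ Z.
K = |A + A| / |A| = 31/8

Enumerate A + A = {a + b : a, b ∈ A}. With |A| = 8, there are |A|^2 = 64 ordered sum pairs; collecting distinct values, A + A = {-40, -33, -31, -26, -24, -22, -17, -10, -9, -8, -3, -2, -1, 0, 1, 4, 6, 11, 13, 14, 15, 20, 21, 22, 23, 24, 27, 34, 35, 36, 48}, so |A + A| = 31. Thus K = 31/8. For comparison, the minimum possible |A + A| over all 8-element sets is 2·8 − 1 = 15 (so min K = 15/8), attained only by arithmetic progressions.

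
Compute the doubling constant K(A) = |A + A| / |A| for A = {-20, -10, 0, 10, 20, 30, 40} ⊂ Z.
K = |A + A| / |A| = 13/7

Enumerate A + A = {a + b : a, b ∈ A}. With |A| = 7, there are |A|^2 = 49 ordered sum pairs; collecting distinct values, A + A = {-40, -30, -20, -10, 0, 10, 20, 30, 40, 50, 60, 70, 80}, so |A + A| = 13. Thus K = 13/7. Here |A + A| = 2|A| − 1 = 13, the minimum possible — so K = 13/7 is minimal, which holds iff A is an arithmetic progression.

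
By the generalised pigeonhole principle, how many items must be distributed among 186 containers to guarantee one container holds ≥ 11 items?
n = (11 − 1)·186 + 1 = 1861

By the generalised pigeonhole principle, to guarantee some box contains ≥ r objects we need more than (r − 1) · k objects total. Threshold: n = (r − 1) · k + 1. With r = 11 and k = 186: n = 10 · 186 + 1 = 1860 + 1 = 1861. For n = 1860 = 10 · 186, we can put exactly 10 objects in every box, avoiding 11 in any single one — so 1861 is tight.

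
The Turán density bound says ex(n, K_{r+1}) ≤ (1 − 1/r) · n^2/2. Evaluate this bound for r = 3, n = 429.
Turán density bound = (2/3) · 429^2/2 = 61347

Turán's theorem: ex(n, K_{r+1}) is achieved by the complete r-partite Turán graph T(n, r) with parts as balanced as possible, and is at most (1 − 1/r) · n^2/2. For r = 3, n = 429: the density bound is (2/3) · 184041/2 = 61347. Since 3 ∣ 429, the Turán graph T(429, 3) has parts of equal size 143, and its edge count e(T(429, 3)) = 61347 attains the density bound exactly.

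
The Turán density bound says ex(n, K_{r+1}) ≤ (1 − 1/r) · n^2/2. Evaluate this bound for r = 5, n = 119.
Turán density bound = (4/5) · 119^2/2 = 28322/5 ≈ 5664.4

Turán's theorem: ex(n, K_{r+1}) is achieved by the complete r-partite Turán graph T(n, r) with parts as balanced as possible, and is at most (1 − 1/r) · n^2/2. For r = 5, n = 119: the density bound is (4/5) · 14161/2 = 28322/5 ≈ 5664.4. The integer-valued extremum is e(T(119, 5)) = 5664, which is strictly less than the density bound 28322/5 since 5 ∤ 119 (the parts of T(119, 5) cannot all be equal).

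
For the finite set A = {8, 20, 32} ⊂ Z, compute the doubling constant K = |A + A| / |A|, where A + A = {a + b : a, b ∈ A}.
K = |A + A| / |A| = 5/3

Enumerate A + A = {a + b : a, b ∈ A}. With |A| = 3, there are |A|^2 = 9 ordered sum pairs; collecting distinct values, A + A = {16, 28, 40, 52, 64}, so |A + A| = 5. Thus K = 5/3. Here |A + A| = 2|A| − 1 = 5, the minimum possible — so K = 5/3 is minimal, which holds iff A is an arithmetic progression.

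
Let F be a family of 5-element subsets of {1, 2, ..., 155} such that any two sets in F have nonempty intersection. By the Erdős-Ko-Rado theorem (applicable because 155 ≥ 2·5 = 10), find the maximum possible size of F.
max |F| = C(154, 4) = 22533126

Erdős-Ko-Rado (1961): when n ≥ 2k, max |F| = C(n−1, k−1). The bound is attained by the star {A : i ∈ A} for any fixed i ∈ [n]. Here C(155−1, 5−1) = C(154, 4) = 22533126.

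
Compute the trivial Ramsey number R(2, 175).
R(2, 175) = 175

R(2, k) = k for all k ≥ 2: in a 2-colouring of K_k, either some edge is red (a red K_2) or all edges are blue (a blue K_k). And K_{174} coloured all-blue has no blue K_175, so R(2, 175) > 174. Hence R(2, 175) = 175.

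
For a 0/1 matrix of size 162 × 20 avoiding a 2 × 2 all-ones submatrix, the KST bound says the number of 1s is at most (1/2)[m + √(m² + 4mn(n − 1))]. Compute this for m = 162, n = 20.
z(162, 20; 2, 2) ≤ (1/2)[162 + √(162² + 4·162·20·19)] = (1/2)[162 + √272484] = 342

Kővári–Sós–Turán: let r_1, ..., r_162 be the row sums and z = Σ r_i the total number of 1s. Each pair of columns can share at most one row with both entries 1 (else a 2×2 all-ones block appears), so Σ_i C(r_i, 2) ≤ C(20, 2) = 190. By convexity Σ_i C(r_i, 2) ≥ 162·C(z/162, 2) = z(z − 162)/(2·162), giving z² − 162z − 162·20·19 ≤ 0 and hence z ≤ (1/2)[162 + √(26244 + 4·61560)] = (1/2)[162 + √272484] ≈ (1/2)(162 + 522) = 342.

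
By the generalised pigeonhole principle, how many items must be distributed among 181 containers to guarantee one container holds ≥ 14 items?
n = (14 − 1)·181 + 1 = 2354

By the generalised pigeonhole principle, to guarantee some box contains ≥ r objects we need more than (r − 1) · k objects total. Threshold: n = (r − 1) · k + 1. With r = 14 and k = 181: n = 13 · 181 + 1 = 2353 + 1 = 2354. For n = 2353 = 13 · 181, we can put exactly 13 objects in every box, avoiding 14 in any single one — so 2354 is tight.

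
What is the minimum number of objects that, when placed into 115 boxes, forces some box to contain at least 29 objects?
n = (29 − 1)·115 + 1 = 3221

By the generalised pigeonhole principle, to guarantee some box contains ≥ r objects we need more than (r − 1) · k objects total. Threshold: n = (r − 1) · k + 1. With r = 29 and k = 115: n = 28 · 115 + 1 = 3220 + 1 = 3221. For n = 3220 = 28 · 115, we can put exactly 28 objects in every box, avoiding 29 in any single one — so 3221 is tight.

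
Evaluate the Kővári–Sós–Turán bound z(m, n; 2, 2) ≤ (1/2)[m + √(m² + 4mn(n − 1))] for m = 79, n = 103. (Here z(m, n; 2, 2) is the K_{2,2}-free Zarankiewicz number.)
z(79, 103; 2, 2) ≤ (1/2)[79 + √(79² + 4·79·103·102)] = (1/2)[79 + √3326137] = 951.385

Kővári–Sós–Turán: let r_1, ..., r_79 be the row sums and z = Σ r_i the total number of 1s. Each pair of columns can share at most one row with both entries 1 (else a 2×2 all-ones block appears), so Σ_i C(r_i, 2) ≤ C(103, 2) = 5253. By convexity Σ_i C(r_i, 2) ≥ 79·C(z/79, 2) = z(z − 79)/(2·79), giving z² − 79z − 79·103·102 ≤ 0 and hence z ≤ (1/2)[79 + √(6241 + 4·829974)] = (1/2)[79 + √3326137] ≈ (1/2)(79 + 1823.77) = 951.385.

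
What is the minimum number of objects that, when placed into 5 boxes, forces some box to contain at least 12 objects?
n = (12 − 1)·5 + 1 = 56

By the generalised pigeonhole principle, to guarantee some box contains ≥ r objects we need more than (r − 1) · k objects total. Threshold: n = (r − 1) · k + 1. With r = 12 and k = 5: n = 11 · 5 + 1 = 55 + 1 = 56. For n = 55 = 11 · 5, we can put exactly 11 objects in every box, avoiding 12 in any single one — so 56 is tight.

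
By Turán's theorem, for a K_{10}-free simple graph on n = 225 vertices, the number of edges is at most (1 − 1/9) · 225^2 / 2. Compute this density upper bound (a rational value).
Turán density bound = (8/9) · 225^2/2 = 22500

Turán's theorem: ex(n, K_{r+1}) is achieved by the complete r-partite Turán graph T(n, r) with parts as balanced as possible, and is at most (1 − 1/r) · n^2/2. For r = 9, n = 225: the density bound is (8/9) · 50625/2 = 22500. Since 9 ∣ 225, the Turán graph T(225, 9) has parts of equal size 25, and its edge count e(T(225, 9)) = 22500 attains the density bound exactly.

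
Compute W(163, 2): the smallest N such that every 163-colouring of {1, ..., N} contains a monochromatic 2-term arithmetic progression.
W(163, 2) = 163 + 1 = 164

A 2-term AP is any pair of integers, so a monochromatic 2-AP exists iff some colour is used at least twice. With 163 colours, the colouring i ↦ i on {1, ..., 163} uses each colour once, avoiding any monochromatic pair, so W(163, 2) > 163. For {1, ..., 164}, pigeonhole forces two integers of the same colour, which form a monochromatic 2-AP. Hence W(163, 2) = 164.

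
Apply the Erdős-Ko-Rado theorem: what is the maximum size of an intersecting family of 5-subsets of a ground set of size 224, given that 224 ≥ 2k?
max |F| = C(223, 4) = 100290905

Erdős-Ko-Rado (1961): when n ≥ 2k, max |F| = C(n−1, k−1). The bound is attained by the star {A : i ∈ A} for any fixed i ∈ [n]. Here C(224−1, 5−1) = C(223, 4) = 100290905.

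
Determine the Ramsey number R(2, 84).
R(2, 84) = 84

R(2, k) = k for all k ≥ 2: in a 2-colouring of K_k, either some edge is red (a red K_2) or all edges are blue (a blue K_k). And K_{83} coloured all-blue has no blue K_84, so R(2, 84) > 83. Hence R(2, 84) = 84.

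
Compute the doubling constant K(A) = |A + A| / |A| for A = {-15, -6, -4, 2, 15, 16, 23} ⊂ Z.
K = |A + A| / |A| = 27/7

Enumerate A + A = {a + b : a, b ∈ A}. With |A| = 7, there are |A|^2 = 49 ordered sum pairs; collecting distinct values, A + A = {-30, -21, -19, -13, -12, -10, -8, -4, -2, 0, 1, 4, 8, 9, 10, 11, 12, 17, 18, 19, 25, 30, 31, 32, 38, 39, 46}, so |A + A| = 27. Thus K = 27/7. For comparison, the minimum possible |A + A| over all 7-element sets is 2·7 − 1 = 13 (so min K = 13/7), attained only by arithmetic progressions.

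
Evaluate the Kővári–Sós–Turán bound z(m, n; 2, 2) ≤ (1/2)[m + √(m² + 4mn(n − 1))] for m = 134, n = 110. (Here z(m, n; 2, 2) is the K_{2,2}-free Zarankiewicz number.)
z(134, 110; 2, 2) ≤ (1/2)[134 + √(134² + 4·134·110·109)] = (1/2)[134 + √6444596] = 1336.3104

Kővári–Sós–Turán: let r_1, ..., r_134 be the row sums and z = Σ r_i the total number of 1s. Each pair of columns can share at most one row with both entries 1 (else a 2×2 all-ones block appears), so Σ_i C(r_i, 2) ≤ C(110, 2) = 5995. By convexity Σ_i C(r_i, 2) ≥ 134·C(z/134, 2) = z(z − 134)/(2·134), giving z² − 134z − 134·110·109 ≤ 0 and hence z ≤ (1/2)[134 + √(17956 + 4·1606660)] = (1/2)[134 + √6444596] ≈ (1/2)(134 + 2538.6209) = 1336.3104.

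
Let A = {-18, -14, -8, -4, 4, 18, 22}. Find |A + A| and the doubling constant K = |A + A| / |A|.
K = |A + A| / |A| = 23/7

Enumerate A + A = {a + b : a, b ∈ A}. With |A| = 7, there are |A|^2 = 49 ordered sum pairs; collecting distinct values, A + A = {-36, -32, -28, -26, -22, -18, -16, -14, -12, -10, -8, -4, 0, 4, 8, 10, 14, 18, 22, 26, 36, 40, 44}, so |A + A| = 23. Thus K = 23/7. For comparison, the minimum possible |A + A| over all 7-element sets is 2·7 − 1 = 13 (so min K = 13/7), attained only by arithmetic progressions.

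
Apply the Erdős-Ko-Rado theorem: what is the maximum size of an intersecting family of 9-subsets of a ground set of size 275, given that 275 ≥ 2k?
max |F| = C(274, 8) = 710710907732046

Erdős-Ko-Rado (1961): when n ≥ 2k, max |F| = C(n−1, k−1). The bound is attained by the star {A : i ∈ A} for any fixed i ∈ [n]. Here C(275−1, 9−1) = C(274, 8) = 710710907732046.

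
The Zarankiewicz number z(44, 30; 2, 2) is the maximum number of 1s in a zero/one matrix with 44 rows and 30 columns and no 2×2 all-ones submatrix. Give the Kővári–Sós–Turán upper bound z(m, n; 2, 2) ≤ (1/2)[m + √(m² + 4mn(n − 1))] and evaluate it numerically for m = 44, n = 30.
z(44, 30; 2, 2) ≤ (1/2)[44 + √(44² + 4·44·30·29)] = (1/2)[44 + √155056] = 218.8858

Kővári–Sós–Turán: let r_1, ..., r_44 be the row sums and z = Σ r_i the total number of 1s. Each pair of columns can share at most one row with both entries 1 (else a 2×2 all-ones block appears), so Σ_i C(r_i, 2) ≤ C(30, 2) = 435. By convexity Σ_i C(r_i, 2) ≥ 44·C(z/44, 2) = z(z − 44)/(2·44), giving z² − 44z − 44·30·29 ≤ 0 and hence z ≤ (1/2)[44 + √(1936 + 4·38280)] = (1/2)[44 + √155056] ≈ (1/2)(44 + 393.7715) = 218.8858.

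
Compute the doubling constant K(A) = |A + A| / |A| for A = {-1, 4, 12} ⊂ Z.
K = |A + A| / |A| = 6/3 = 2

Enumerate A + A = {a + b : a, b ∈ A}. With |A| = 3, there are |A|^2 = 9 ordered sum pairs; collecting distinct values, A + A = {-2, 3, 8, 11, 16, 24}, so |A + A| = 6. Thus K = 6/3 = 2. For comparison, the minimum possible |A + A| over all 3-element sets is 2·3 − 1 = 5 (so min K = 5/3), attained only by arithmetic progressions.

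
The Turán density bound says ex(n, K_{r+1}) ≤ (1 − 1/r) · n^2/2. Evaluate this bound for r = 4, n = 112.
Turán density bound = (3/4) · 112^2/2 = 4704

Turán's theorem: ex(n, K_{r+1}) is achieved by the complete r-partite Turán graph T(n, r) with parts as balanced as possible, and is at most (1 − 1/r) · n^2/2. For r = 4, n = 112: the density bound is (3/4) · 12544/2 = 4704. Since 4 ∣ 112, the Turán graph T(112, 4) has parts of equal size 28, and its edge count e(T(112, 4)) = 4704 attains the density bound exactly.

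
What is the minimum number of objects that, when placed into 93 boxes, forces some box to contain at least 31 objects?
n = (31 − 1)·93 + 1 = 2791

By the generalised pigeonhole principle, to guarantee some box contains ≥ r objects we need more than (r − 1) · k objects total. Threshold: n = (r − 1) · k + 1. With r = 31 and k = 93: n = 30 · 93 + 1 = 2790 + 1 = 2791. For n = 2790 = 30 · 93, we can put exactly 30 objects in every box, avoiding 31 in any single one — so 2791 is tight.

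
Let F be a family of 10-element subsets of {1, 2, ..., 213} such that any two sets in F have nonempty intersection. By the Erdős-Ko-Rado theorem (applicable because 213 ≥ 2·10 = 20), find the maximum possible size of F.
max |F| = C(212, 9) = 2006807860548920

Erdős-Ko-Rado (1961): when n ≥ 2k, max |F| = C(n−1, k−1). The bound is attained by the star {A : i ∈ A} for any fixed i ∈ [n]. Here C(213−1, 10−1) = C(212, 9) = 2006807860548920.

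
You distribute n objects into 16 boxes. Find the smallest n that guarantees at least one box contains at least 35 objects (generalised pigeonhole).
n = (35 − 1)·16 + 1 = 545

By the generalised pigeonhole principle, to guarantee some box contains ≥ r objects we need more than (r − 1) · k objects total. Threshold: n = (r − 1) · k + 1. With r = 35 and k = 16: n = 34 · 16 + 1 = 544 + 1 = 545. For n = 544 = 34 · 16, we can put exactly 34 objects in every box, avoiding 35 in any single one — so 545 is tight.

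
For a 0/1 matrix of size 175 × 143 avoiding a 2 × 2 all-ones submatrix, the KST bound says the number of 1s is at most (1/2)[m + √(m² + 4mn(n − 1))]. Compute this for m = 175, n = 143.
z(175, 143; 2, 2) ≤ (1/2)[175 + √(175² + 4·175·143·142)] = (1/2)[175 + √14244825] = 1974.6159

Kővári–Sós–Turán: let r_1, ..., r_175 be the row sums and z = Σ r_i the total number of 1s. Each pair of columns can share at most one row with both entries 1 (else a 2×2 all-ones block appears), so Σ_i C(r_i, 2) ≤ C(143, 2) = 10153. By convexity Σ_i C(r_i, 2) ≥ 175·C(z/175, 2) = z(z − 175)/(2·175), giving z² − 175z − 175·143·142 ≤ 0 and hence z ≤ (1/2)[175 + √(30625 + 4·3553550)] = (1/2)[175 + √14244825] ≈ (1/2)(175 + 3774.2317) = 1974.6159.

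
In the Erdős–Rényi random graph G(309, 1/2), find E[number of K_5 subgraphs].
E[# K_5] = C(309, 5) · (1/2)^C(5, 2) = 22724147061 / 2^10 ≈ 22191549.864258

For each 5-subset S of vertices (there are C(309, 5) = 22724147061 such S), let X_S = 1 if S induces a K_5 (all C(5, 2) = 10 edges present). Then P(X_S = 1) = (1/2)^10 = 1/1024. By linearity of expectation, E[# K_5] = C(309, 5) · (1/2)^10 = 22724147061 / 1024 ≈ 22191549.864258.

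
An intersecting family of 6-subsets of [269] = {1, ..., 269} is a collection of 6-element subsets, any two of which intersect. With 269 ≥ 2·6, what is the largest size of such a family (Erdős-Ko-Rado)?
max |F| = C(268, 5) = 11096761368

Erdős-Ko-Rado (1961): when n ≥ 2k, max |F| = C(n−1, k−1). The bound is attained by the star {A : i ∈ A} for any fixed i ∈ [n]. Here C(269−1, 6−1) = C(268, 5) = 11096761368.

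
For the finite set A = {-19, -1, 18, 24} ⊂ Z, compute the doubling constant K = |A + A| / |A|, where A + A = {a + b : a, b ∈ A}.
K = |A + A| / |A| = 10/4 = 5/2

Enumerate A + A = {a + b : a, b ∈ A}. With |A| = 4, there are |A|^2 = 16 ordered sum pairs; collecting distinct values, A + A = {-38, -20, -2, -1, 5, 17, 23, 36, 42, 48}, so |A + A| = 10. Thus K = 10/4 = 5/2. For comparison, the minimum possible |A + A| over all 4-element sets is 2·4 − 1 = 7 (so min K = 7/4), attained only by arithmetic progressions.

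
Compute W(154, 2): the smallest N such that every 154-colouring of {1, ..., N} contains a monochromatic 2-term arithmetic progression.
W(154, 2) = 154 + 1 = 155

A 2-term AP is any pair of integers, so a monochromatic 2-AP exists iff some colour is used at least twice. With 154 colours, the colouring i ↦ i on {1, ..., 154} uses each colour once, avoiding any monochromatic pair, so W(154, 2) > 154. For {1, ..., 155}, pigeonhole forces two integers of the same colour, which form a monochromatic 2-AP. Hence W(154, 2) = 155.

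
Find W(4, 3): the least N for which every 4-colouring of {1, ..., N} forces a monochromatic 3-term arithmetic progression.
W(4, 3) = 76

W(4, 3) = 76. The lower bound W(4, 3) > 75 comes from an explicit good 4-colouring of [1, 75]; the upper bound W(4, 3) ≤ 76 was verified by exhaustive search over 4-colourings of [1, 76].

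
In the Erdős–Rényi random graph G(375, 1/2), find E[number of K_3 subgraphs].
E[# K_3] = C(375, 3) · (1/2)^C(3, 2) = 8718875 / 2^3 = 1089859.375

For each 3-subset S of vertices (there are C(375, 3) = 8718875 such S), let X_S = 1 if S induces a K_3 (all C(3, 2) = 3 edges present). Then P(X_S = 1) = (1/2)^3 = 1/8. By linearity of expectation, E[# K_3] = C(375, 3) · (1/2)^3 = 8718875 / 8 = 1089859.375.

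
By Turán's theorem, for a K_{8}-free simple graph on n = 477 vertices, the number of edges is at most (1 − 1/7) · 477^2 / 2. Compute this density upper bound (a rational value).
Turán density bound = (6/7) · 477^2/2 = 682587/7 ≈ 97512.4286

Turán's theorem: ex(n, K_{r+1}) is achieved by the complete r-partite Turán graph T(n, r) with parts as balanced as possible, and is at most (1 − 1/r) · n^2/2. For r = 7, n = 477: the density bound is (6/7) · 227529/2 = 682587/7 ≈ 97512.4286. The integer-valued extremum is e(T(477, 7)) = 97512, which is strictly less than the density bound 682587/7 since 7 ∤ 477 (the parts of T(477, 7) cannot all be equal).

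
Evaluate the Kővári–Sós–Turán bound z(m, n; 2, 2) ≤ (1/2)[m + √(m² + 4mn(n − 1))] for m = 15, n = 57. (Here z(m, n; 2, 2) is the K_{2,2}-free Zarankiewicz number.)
z(15, 57; 2, 2) ≤ (1/2)[15 + √(15² + 4·15·57·56)] = (1/2)[15 + √191745] = 226.4435

Kővári–Sós–Turán: let r_1, ..., r_15 be the row sums and z = Σ r_i the total number of 1s. Each pair of columns can share at most one row with both entries 1 (else a 2×2 all-ones block appears), so Σ_i C(r_i, 2) ≤ C(57, 2) = 1596. By convexity Σ_i C(r_i, 2) ≥ 15·C(z/15, 2) = z(z − 15)/(2·15), giving z² − 15z − 15·57·56 ≤ 0 and hence z ≤ (1/2)[15 + √(225 + 4·47880)] = (1/2)[15 + √191745] ≈ (1/2)(15 + 437.887) = 226.4435.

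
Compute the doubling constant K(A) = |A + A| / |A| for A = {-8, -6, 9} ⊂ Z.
K = |A + A| / |A| = 6/3 = 2

Enumerate A + A = {a + b : a, b ∈ A}. With |A| = 3, there are |A|^2 = 9 ordered sum pairs; collecting distinct values, A + A = {-16, -14, -12, 1, 3, 18}, so |A + A| = 6. Thus K = 6/3 = 2. For comparison, the minimum possible |A + A| over all 3-element sets is 2·3 − 1 = 5 (so min K = 5/3), attained only by arithmetic progressions.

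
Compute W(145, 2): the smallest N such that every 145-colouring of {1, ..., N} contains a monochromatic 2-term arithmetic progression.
W(145, 2) = 145 + 1 = 146

A 2-term AP is any pair of integers, so a monochromatic 2-AP exists iff some colour is used at least twice. With 145 colours, the colouring i ↦ i on {1, ..., 145} uses each colour once, avoiding any monochromatic pair, so W(145, 2) > 145. For {1, ..., 146}, pigeonhole forces two integers of the same colour, which form a monochromatic 2-AP. Hence W(145, 2) = 146.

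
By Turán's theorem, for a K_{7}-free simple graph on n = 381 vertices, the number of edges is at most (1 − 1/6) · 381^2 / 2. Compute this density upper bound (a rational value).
Turán density bound = (5/6) · 381^2/2 = 241935/4 ≈ 60483.75

Turán's theorem: ex(n, K_{r+1}) is achieved by the complete r-partite Turán graph T(n, r) with parts as balanced as possible, and is at most (1 − 1/r) · n^2/2. For r = 6, n = 381: the density bound is (5/6) · 145161/2 = 241935/4 ≈ 60483.75. The integer-valued extremum is e(T(381, 6)) = 60483, which is strictly less than the density bound 241935/4 since 6 ∤ 381 (the parts of T(381, 6) cannot all be equal).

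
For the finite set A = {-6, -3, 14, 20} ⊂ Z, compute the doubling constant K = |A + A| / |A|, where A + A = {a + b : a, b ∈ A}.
K = |A + A| / |A| = 10/4 = 5/2

Enumerate A + A = {a + b : a, b ∈ A}. With |A| = 4, there are |A|^2 = 16 ordered sum pairs; collecting distinct values, A + A = {-12, -9, -6, 8, 11, 14, 17, 28, 34, 40}, so |A + A| = 10. Thus K = 10/4 = 5/2. For comparison, the minimum possible |A + A| over all 4-element sets is 2·4 − 1 = 7 (so min K = 7/4), attained only by arithmetic progressions.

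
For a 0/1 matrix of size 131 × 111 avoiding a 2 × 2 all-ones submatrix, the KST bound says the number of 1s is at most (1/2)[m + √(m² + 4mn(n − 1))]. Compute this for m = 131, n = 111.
z(131, 111; 2, 2) ≤ (1/2)[131 + √(131² + 4·131·111·110)] = (1/2)[131 + √6415201] = 1331.9124

Kővári–Sós–Turán: let r_1, ..., r_131 be the row sums and z = Σ r_i the total number of 1s. Each pair of columns can share at most one row with both entries 1 (else a 2×2 all-ones block appears), so Σ_i C(r_i, 2) ≤ C(111, 2) = 6105. By convexity Σ_i C(r_i, 2) ≥ 131·C(z/131, 2) = z(z − 131)/(2·131), giving z² − 131z − 131·111·110 ≤ 0 and hence z ≤ (1/2)[131 + √(17161 + 4·1599510)] = (1/2)[131 + √6415201] ≈ (1/2)(131 + 2532.8247) = 1331.9124.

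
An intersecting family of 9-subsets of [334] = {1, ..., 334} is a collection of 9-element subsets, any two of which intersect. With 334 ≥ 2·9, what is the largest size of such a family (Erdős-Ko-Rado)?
max |F| = C(333, 8) = 3445393434665391

Erdős-Ko-Rado (1961): when n ≥ 2k, max |F| = C(n−1, k−1). The bound is attained by the star {A : i ∈ A} for any fixed i ∈ [n]. Here C(334−1, 9−1) = C(333, 8) = 3445393434665391.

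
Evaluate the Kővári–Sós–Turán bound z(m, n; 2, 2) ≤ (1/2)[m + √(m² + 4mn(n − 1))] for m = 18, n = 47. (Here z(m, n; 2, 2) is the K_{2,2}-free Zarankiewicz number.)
z(18, 47; 2, 2) ≤ (1/2)[18 + √(18² + 4·18·47·46)] = (1/2)[18 + √155988] = 206.4766

Kővári–Sós–Turán: let r_1, ..., r_18 be the row sums and z = Σ r_i the total number of 1s. Each pair of columns can share at most one row with both entries 1 (else a 2×2 all-ones block appears), so Σ_i C(r_i, 2) ≤ C(47, 2) = 1081. By convexity Σ_i C(r_i, 2) ≥ 18·C(z/18, 2) = z(z − 18)/(2·18), giving z² − 18z − 18·47·46 ≤ 0 and hence z ≤ (1/2)[18 + √(324 + 4·38916)] = (1/2)[18 + √155988] ≈ (1/2)(18 + 394.9532) = 206.4766.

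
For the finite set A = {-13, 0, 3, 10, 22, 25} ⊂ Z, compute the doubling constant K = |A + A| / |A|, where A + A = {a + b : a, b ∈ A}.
K = |A + A| / |A| = 20/6 = 10/3

Enumerate A + A = {a + b : a, b ∈ A}. With |A| = 6, there are |A|^2 = 36 ordered sum pairs; collecting distinct values, A + A = {-26, -13, -10, -3, 0, 3, 6, 9, 10, 12, 13, 20, 22, 25, 28, 32, 35, 44, 47, 50}, so |A + A| = 20. Thus K = 20/6 = 10/3. For comparison, the minimum possible |A + A| over all 6-element sets is 2·6 − 1 = 11 (so min K = 11/6), attained only by arithmetic progressions.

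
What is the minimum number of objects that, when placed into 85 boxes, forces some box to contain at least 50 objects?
n = (50 − 1)·85 + 1 = 4166

By the generalised pigeonhole principle, to guarantee some box contains ≥ r objects we need more than (r − 1) · k objects total. Threshold: n = (r − 1) · k + 1. With r = 50 and k = 85: n = 49 · 85 + 1 = 4165 + 1 = 4166. For n = 4165 = 49 · 85, we can put exactly 49 objects in every box, avoiding 50 in any single one — so 4166 is tight.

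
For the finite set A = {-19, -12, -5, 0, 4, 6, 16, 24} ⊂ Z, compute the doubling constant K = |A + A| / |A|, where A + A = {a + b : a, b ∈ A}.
K = |A + A| / |A| = 33/8

Enumerate A + A = {a + b : a, b ∈ A}. With |A| = 8, there are |A|^2 = 64 ordered sum pairs; collecting distinct values, A + A = {-38, -31, -24, -19, -17, -15, -13, -12, -10, -8, -6, -5, -3, -1, 0, 1, 4, 5, 6, 8, 10, 11, 12, 16, 19, 20, 22, 24, 28, 30, 32, 40, 48}, so |A + A| = 33. Thus K = 33/8. For comparison, the minimum possible |A + A| over all 8-element sets is 2·8 − 1 = 15 (so min K = 15/8), attained only by arithmetic progressions.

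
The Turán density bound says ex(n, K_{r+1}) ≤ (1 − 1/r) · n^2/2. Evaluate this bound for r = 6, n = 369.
Turán density bound = (5/6) · 369^2/2 = 226935/4 ≈ 56733.75

Turán's theorem: ex(n, K_{r+1}) is achieved by the complete r-partite Turán graph T(n, r) with parts as balanced as possible, and is at most (1 − 1/r) · n^2/2. For r = 6, n = 369: the density bound is (5/6) · 136161/2 = 226935/4 ≈ 56733.75. The integer-valued extremum is e(T(369, 6)) = 56733, which is strictly less than the density bound 226935/4 since 6 ∤ 369 (the parts of T(369, 6) cannot all be equal).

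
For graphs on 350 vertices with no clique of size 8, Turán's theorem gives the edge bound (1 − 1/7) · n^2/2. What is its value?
Turán density bound = (6/7) · 350^2/2 = 52500

Turán's theorem: ex(n, K_{r+1}) is achieved by the complete r-partite Turán graph T(n, r) with parts as balanced as possible, and is at most (1 − 1/r) · n^2/2. For r = 7, n = 350: the density bound is (6/7) · 122500/2 = 52500. Since 7 ∣ 350, the Turán graph T(350, 7) has parts of equal size 50, and its edge count e(T(350, 7)) = 52500 attains the density bound exactly.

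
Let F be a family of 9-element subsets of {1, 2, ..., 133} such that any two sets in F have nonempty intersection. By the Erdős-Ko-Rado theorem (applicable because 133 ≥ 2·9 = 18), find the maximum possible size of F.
max |F| = C(132, 8) = 1841416434000

Erdős-Ko-Rado (1961): when n ≥ 2k, max |F| = C(n−1, k−1). The bound is attained by the star {A : i ∈ A} for any fixed i ∈ [n]. Here C(133−1, 9−1) = C(132, 8) = 1841416434000.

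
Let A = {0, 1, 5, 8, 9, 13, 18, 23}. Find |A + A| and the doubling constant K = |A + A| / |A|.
K = |A + A| / |A| = 26/8 = 13/4

Enumerate A + A = {a + b : a, b ∈ A}. With |A| = 8, there are |A|^2 = 64 ordered sum pairs; collecting distinct values, A + A = {0, 1, 2, 5, 6, 8, 9, 10, 13, 14, 16, 17, 18, 19, 21, 22, 23, 24, 26, 27, 28, 31, 32, 36, 41, 46}, so |A + A| = 26. Thus K = 26/8 = 13/4. For comparison, the minimum possible |A + A| over all 8-element sets is 2·8 − 1 = 15 (so min K = 15/8), attained only by arithmetic progressions.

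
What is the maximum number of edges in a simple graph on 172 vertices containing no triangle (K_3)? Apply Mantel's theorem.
ex(172, K_3) = ⌊172^2/4⌋ = 7396

Mantel (1907): a triangle-free graph on n vertices has at most ⌊n^2/4⌋ edges, with equality for the complete bipartite graph K_{⌊n/2⌋, ⌈n/2⌉}. For n = 172: ⌊172^2/4⌋ = ⌊29584/4⌋ = 7396. The extremal graph is K_{86, 86}, which has 86·86 = 7396 edges.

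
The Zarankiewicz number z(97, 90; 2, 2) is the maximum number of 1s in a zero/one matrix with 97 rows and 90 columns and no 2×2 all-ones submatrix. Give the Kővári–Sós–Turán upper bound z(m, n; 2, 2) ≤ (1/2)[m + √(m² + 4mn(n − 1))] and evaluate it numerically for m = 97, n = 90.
z(97, 90; 2, 2) ≤ (1/2)[97 + √(97² + 4·97·90·89)] = (1/2)[97 + √3117289] = 931.2923

Kővári–Sós–Turán: let r_1, ..., r_97 be the row sums and z = Σ r_i the total number of 1s. Each pair of columns can share at most one row with both entries 1 (else a 2×2 all-ones block appears), so Σ_i C(r_i, 2) ≤ C(90, 2) = 4005. By convexity Σ_i C(r_i, 2) ≥ 97·C(z/97, 2) = z(z − 97)/(2·97), giving z² − 97z − 97·90·89 ≤ 0 and hence z ≤ (1/2)[97 + √(9409 + 4·776970)] = (1/2)[97 + √3117289] ≈ (1/2)(97 + 1765.5846) = 931.2923.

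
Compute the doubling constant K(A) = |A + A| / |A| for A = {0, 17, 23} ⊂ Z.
K = |A + A| / |A| = 6/3 = 2

Enumerate A + A = {a + b : a, b ∈ A}. With |A| = 3, there are |A|^2 = 9 ordered sum pairs; collecting distinct values, A + A = {0, 17, 23, 34, 40, 46}, so |A + A| = 6. Thus K = 6/3 = 2. For comparison, the minimum possible |A + A| over all 3-element sets is 2·3 − 1 = 5 (so min K = 5/3), attained only by arithmetic progressions.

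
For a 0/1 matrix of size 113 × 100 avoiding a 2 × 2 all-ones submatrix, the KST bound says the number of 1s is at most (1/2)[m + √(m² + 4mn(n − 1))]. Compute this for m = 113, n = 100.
z(113, 100; 2, 2) ≤ (1/2)[113 + √(113² + 4·113·100·99)] = (1/2)[113 + √4487569] = 1115.6942

Kővári–Sós–Turán: let r_1, ..., r_113 be the row sums and z = Σ r_i the total number of 1s. Each pair of columns can share at most one row with both entries 1 (else a 2×2 all-ones block appears), so Σ_i C(r_i, 2) ≤ C(100, 2) = 4950. By convexity Σ_i C(r_i, 2) ≥ 113·C(z/113, 2) = z(z − 113)/(2·113), giving z² − 113z − 113·100·99 ≤ 0 and hence z ≤ (1/2)[113 + √(12769 + 4·1118700)] = (1/2)[113 + √4487569] ≈ (1/2)(113 + 2118.3883) = 1115.6942.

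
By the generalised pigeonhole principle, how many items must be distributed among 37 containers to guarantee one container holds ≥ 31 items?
n = (31 − 1)·37 + 1 = 1111

By the generalised pigeonhole principle, to guarantee some box contains ≥ r objects we need more than (r − 1) · k objects total. Threshold: n = (r − 1) · k + 1. With r = 31 and k = 37: n = 30 · 37 + 1 = 1110 + 1 = 1111. For n = 1110 = 30 · 37, we can put exactly 30 objects in every box, avoiding 31 in any single one — so 1111 is tight.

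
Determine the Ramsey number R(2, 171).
R(2, 171) = 171

R(2, k) = k for all k ≥ 2: in a 2-colouring of K_k, either some edge is red (a red K_2) or all edges are blue (a blue K_k). And K_{170} coloured all-blue has no blue K_171, so R(2, 171) > 170. Hence R(2, 171) = 171.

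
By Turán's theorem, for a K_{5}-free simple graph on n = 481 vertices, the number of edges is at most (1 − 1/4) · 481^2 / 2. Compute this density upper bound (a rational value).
Turán density bound = (3/4) · 481^2/2 = 694083/8 ≈ 86760.375

Turán's theorem: ex(n, K_{r+1}) is achieved by the complete r-partite Turán graph T(n, r) with parts as balanced as possible, and is at most (1 − 1/r) · n^2/2. For r = 4, n = 481: the density bound is (3/4) · 231361/2 = 694083/8 ≈ 86760.375. The integer-valued extremum is e(T(481, 4)) = 86760, which is strictly less than the density bound 694083/8 since 4 ∤ 481 (the parts of T(481, 4) cannot all be equal).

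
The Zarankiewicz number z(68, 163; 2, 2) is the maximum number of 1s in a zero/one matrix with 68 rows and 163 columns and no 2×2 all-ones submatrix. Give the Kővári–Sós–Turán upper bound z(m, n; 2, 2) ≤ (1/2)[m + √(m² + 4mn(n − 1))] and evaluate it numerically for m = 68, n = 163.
z(68, 163; 2, 2) ≤ (1/2)[68 + √(68² + 4·68·163·162)] = (1/2)[68 + √7187056] = 1374.4343

Kővári–Sós–Turán: let r_1, ..., r_68 be the row sums and z = Σ r_i the total number of 1s. Each pair of columns can share at most one row with both entries 1 (else a 2×2 all-ones block appears), so Σ_i C(r_i, 2) ≤ C(163, 2) = 13203. By convexity Σ_i C(r_i, 2) ≥ 68·C(z/68, 2) = z(z − 68)/(2·68), giving z² − 68z − 68·163·162 ≤ 0 and hence z ≤ (1/2)[68 + √(4624 + 4·1795608)] = (1/2)[68 + √7187056] ≈ (1/2)(68 + 2680.8685) = 1374.4343.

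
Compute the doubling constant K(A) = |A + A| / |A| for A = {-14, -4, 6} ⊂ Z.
K = |A + A| / |A| = 5/3

Enumerate A + A = {a + b : a, b ∈ A}. With |A| = 3, there are |A|^2 = 9 ordered sum pairs; collecting distinct values, A + A = {-28, -18, -8, 2, 12}, so |A + A| = 5. Thus K = 5/3. Here |A + A| = 2|A| − 1 = 5, the minimum possible — so K = 5/3 is minimal, which holds iff A is an arithmetic progression.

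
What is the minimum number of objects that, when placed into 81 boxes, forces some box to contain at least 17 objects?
n = (17 − 1)·81 + 1 = 1297

By the generalised pigeonhole principle, to guarantee some box contains ≥ r objects we need more than (r − 1) · k objects total. Threshold: n = (r − 1) · k + 1. With r = 17 and k = 81: n = 16 · 81 + 1 = 1296 + 1 = 1297. For n = 1296 = 16 · 81, we can put exactly 16 objects in every box, avoiding 17 in any single one — so 1297 is tight.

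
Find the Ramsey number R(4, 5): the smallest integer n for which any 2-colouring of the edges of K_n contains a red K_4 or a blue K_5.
R(4, 5) = 25

Lower bound: an explicit 2-colouring of K_{24} (typically a Paley-type or other structured construction) avoids a red K_4 and a blue K_5, showing R(4, 5) > 24.
Upper bound: the simple Erdős–Szekeres recurrence only gives R(4, 5) ≤ 32; the tight bound R(4, 5) ≤ 25 requires a sharper case analysis (or computer search) of 2-colourings of K_{25}.
Hence R(4, 5) = 25.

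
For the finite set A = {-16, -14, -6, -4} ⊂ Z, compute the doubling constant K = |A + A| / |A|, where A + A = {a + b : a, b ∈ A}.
K = |A + A| / |A| = 9/4

Enumerate A + A = {a + b : a, b ∈ A}. With |A| = 4, there are |A|^2 = 16 ordered sum pairs; collecting distinct values, A + A = {-32, -30, -28, -22, -20, -18, -12, -10, -8}, so |A + A| = 9. Thus K = 9/4. For comparison, the minimum possible |A + A| over all 4-element sets is 2·4 − 1 = 7 (so min K = 7/4), attained only by arithmetic progressions.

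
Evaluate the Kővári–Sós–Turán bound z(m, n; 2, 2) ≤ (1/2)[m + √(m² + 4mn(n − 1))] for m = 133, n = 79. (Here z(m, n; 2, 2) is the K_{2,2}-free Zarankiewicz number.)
z(133, 79; 2, 2) ≤ (1/2)[133 + √(133² + 4·133·79·78)] = (1/2)[133 + √3295873] = 974.227

Kővári–Sós–Turán: let r_1, ..., r_133 be the row sums and z = Σ r_i the total number of 1s. Each pair of columns can share at most one row with both entries 1 (else a 2×2 all-ones block appears), so Σ_i C(r_i, 2) ≤ C(79, 2) = 3081. By convexity Σ_i C(r_i, 2) ≥ 133·C(z/133, 2) = z(z − 133)/(2·133), giving z² − 133z − 133·79·78 ≤ 0 and hence z ≤ (1/2)[133 + √(17689 + 4·819546)] = (1/2)[133 + √3295873] ≈ (1/2)(133 + 1815.4539) = 974.227.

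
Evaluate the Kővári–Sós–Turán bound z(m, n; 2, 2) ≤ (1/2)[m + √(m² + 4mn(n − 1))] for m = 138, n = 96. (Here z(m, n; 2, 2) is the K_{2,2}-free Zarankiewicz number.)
z(138, 96; 2, 2) ≤ (1/2)[138 + √(138² + 4·138·96·95)] = (1/2)[138 + √5053284] = 1192.9755

Kővári–Sós–Turán: let r_1, ..., r_138 be the row sums and z = Σ r_i the total number of 1s. Each pair of columns can share at most one row with both entries 1 (else a 2×2 all-ones block appears), so Σ_i C(r_i, 2) ≤ C(96, 2) = 4560. By convexity Σ_i C(r_i, 2) ≥ 138·C(z/138, 2) = z(z − 138)/(2·138), giving z² − 138z − 138·96·95 ≤ 0 and hence z ≤ (1/2)[138 + √(19044 + 4·1258560)] = (1/2)[138 + √5053284] ≈ (1/2)(138 + 2247.9511) = 1192.9755.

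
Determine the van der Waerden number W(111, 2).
W(111, 2) = 111 + 1 = 112

A 2-term AP is any pair of integers, so a monochromatic 2-AP exists iff some colour is used at least twice. With 111 colours, the colouring i ↦ i on {1, ..., 111} uses each colour once, avoiding any monochromatic pair, so W(111, 2) > 111. For {1, ..., 112}, pigeonhole forces two integers of the same colour, which form a monochromatic 2-AP. Hence W(111, 2) = 112.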